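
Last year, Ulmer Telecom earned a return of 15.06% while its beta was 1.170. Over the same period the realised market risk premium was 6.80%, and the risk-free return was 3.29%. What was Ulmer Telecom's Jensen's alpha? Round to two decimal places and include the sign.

CAPM benchmark = R_f + β(R_m − R_f) = 3.29% + 1.170 × 6.80% = 11.24600%
α = actual − benchmark = 15.06% − 11.24600% = +3.81%

+3.81%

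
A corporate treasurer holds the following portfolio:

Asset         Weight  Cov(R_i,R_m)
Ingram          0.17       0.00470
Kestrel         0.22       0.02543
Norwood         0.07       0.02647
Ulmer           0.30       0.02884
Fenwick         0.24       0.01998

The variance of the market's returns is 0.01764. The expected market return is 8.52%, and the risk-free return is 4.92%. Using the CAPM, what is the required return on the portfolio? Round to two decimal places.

β_Ingram = 0.00470 / 0.01764 = 0.2664
β_Kestrel = 0.02543 / 0.01764 = 1.4416
β_Norwood = 0.02647 / 0.01764 = 1.5006
β_Ulmer = 0.02884 / 0.01764 = 1.6349
β_Fenwick = 0.01998 / 0.01764 = 1.1327
β_P = Σ w_i β_i = 0.17×0.2664 + 0.22×1.4416 + 0.07×1.5006 + 0.30×1.6349 + 0.24×1.1327 = 1.2298
MRP = 8.52% − 4.92% = 3.60%
E(R_P) = R_f + β_P × MRP = 4.92% + 1.2298 × 3.60% = 9.35%

9.35%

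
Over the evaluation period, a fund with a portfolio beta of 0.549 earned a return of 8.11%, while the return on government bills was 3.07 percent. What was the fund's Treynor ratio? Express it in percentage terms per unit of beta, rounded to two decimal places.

9.18%

Treynor = (R_P − R_f) / β_P = (8.11% − 3.07%) / 0.5490 = 5.04% / 0.5490 = 9.18%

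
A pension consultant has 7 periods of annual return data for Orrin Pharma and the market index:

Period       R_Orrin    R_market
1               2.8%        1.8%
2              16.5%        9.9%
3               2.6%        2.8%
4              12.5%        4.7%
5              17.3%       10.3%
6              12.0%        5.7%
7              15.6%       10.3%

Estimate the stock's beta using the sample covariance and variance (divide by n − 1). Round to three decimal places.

1.576

Mean R_i = (2.8 + 16.5 + 2.6 + 12.5 + 17.3 + 12.0 + 15.6) / 7 = 11.3286%
Mean R_m = (1.8 + 9.9 + 2.8 + 4.7 + 10.3 + 5.7 + 10.3) / 7 = 6.5000%
Σ(R_i − R̄_i)(R_m − R̄_m) = 126.2400  ⇒  Cov = 126.2400 / 6 = 21.0400
Σ(R_m − R̄_m)² = 80.1000  ⇒  Var(R_m) = 80.1000 / 6 = 13.3500
β = Cov / Var(R_m) = 21.0400 / 13.3500 = 1.5760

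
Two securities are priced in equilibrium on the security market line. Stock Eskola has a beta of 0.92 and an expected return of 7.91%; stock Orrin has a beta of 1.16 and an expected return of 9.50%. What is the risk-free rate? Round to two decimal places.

1.82%

Both satisfy E(R) = R_f + β·MRP, so the slope of the SML is
MRP = (9.50% − 7.91%) / (1.16 − 0.92) = 1.59% / 0.24 = 6.6250%
R_f = E(R_Eskola) − β_Eskola·MRP = 7.91% − 0.92 × 6.6250% = 1.8150%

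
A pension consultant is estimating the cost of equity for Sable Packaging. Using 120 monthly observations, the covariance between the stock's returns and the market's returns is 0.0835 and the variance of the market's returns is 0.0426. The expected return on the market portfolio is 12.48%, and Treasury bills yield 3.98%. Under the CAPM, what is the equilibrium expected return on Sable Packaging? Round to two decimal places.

20.64%

β = Cov(R_i, R_m) / Var(R_m) = 0.0835 / 0.0426 = 1.9601
MRP = 12.48% − 3.98% = 8.50%
E(R) = R_f + β × MRP = 3.98% + 1.9601 × 8.50% = 20.64%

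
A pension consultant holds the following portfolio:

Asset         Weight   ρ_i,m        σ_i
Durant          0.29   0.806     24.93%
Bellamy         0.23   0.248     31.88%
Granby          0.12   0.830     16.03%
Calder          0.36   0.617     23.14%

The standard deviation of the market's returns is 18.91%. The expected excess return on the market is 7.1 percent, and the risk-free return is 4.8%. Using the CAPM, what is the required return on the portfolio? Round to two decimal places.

10.20%

β_Durant = 0.806 × 24.93% / 18.91% = 1.0626
β_Bellamy = 0.248 × 31.88% / 18.91% = 0.4181
β_Granby = 0.830 × 16.03% / 18.91% = 0.7036
β_Calder = 0.617 × 23.14% / 18.91% = 0.7550
β_P = Σ w_i β_i = 0.29×1.0626 + 0.23×0.4181 + 0.12×0.7036 + 0.36×0.7550 = 0.7605
E(R_P) = R_f + β_P × MRP = 4.8% + 0.7605 × 7.1% = 10.20%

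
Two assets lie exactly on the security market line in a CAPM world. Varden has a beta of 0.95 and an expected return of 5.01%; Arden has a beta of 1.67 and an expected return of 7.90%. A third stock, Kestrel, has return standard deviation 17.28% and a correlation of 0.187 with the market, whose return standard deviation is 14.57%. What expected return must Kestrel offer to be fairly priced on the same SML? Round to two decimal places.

2.09%

MRP = (7.90% − 5.01%) / (1.67 − 0.95) = 4.0139%
R_f = 5.01% − 0.95 × 4.0139% = 1.1968%
β_Kestrel = ρ·σ_i/σ_m = 0.187 × 17.28 / 14.57 = 0.2218
E(R_Kestrel) = R_f + β × MRP = 1.1968% + 0.2218 × 4.0139% = 2.09%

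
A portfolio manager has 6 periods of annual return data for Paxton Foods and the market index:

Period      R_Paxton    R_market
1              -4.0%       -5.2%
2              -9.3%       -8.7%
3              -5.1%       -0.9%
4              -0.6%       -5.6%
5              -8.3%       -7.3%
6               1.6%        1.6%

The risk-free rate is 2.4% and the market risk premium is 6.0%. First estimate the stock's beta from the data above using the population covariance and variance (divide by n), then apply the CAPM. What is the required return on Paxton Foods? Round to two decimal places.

Mean R_i = (-4.0 − 9.3 − 5.1 − 0.6 − 8.3 + 1.6) / 6 = -4.2833%
Mean R_m = (-5.2 − 8.7 − 0.9 − 5.6 − 7.3 + 1.6) / 6 = -4.3500%
Σ(R_i − R̄_i)(R_m − R̄_m) = 61.0150  ⇒  Cov = 61.0150 / 6 = 10.1692
Σ(R_m − R̄_m)² = 77.2150  ⇒  Var(R_m) = 77.2150 / 6 = 12.8692
β = Cov / Var(R_m) = 10.1692 / 12.8692 = 0.7902
E(R) = R_f + β × MRP = 2.4% + 0.7902 × 6.0% = 7.14%

7.14%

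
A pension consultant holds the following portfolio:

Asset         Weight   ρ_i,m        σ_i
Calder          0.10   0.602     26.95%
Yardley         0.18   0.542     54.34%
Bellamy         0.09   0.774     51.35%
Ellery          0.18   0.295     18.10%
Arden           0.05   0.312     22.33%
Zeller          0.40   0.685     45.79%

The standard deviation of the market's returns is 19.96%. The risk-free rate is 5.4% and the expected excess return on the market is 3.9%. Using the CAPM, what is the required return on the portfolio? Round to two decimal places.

β_Calder = 0.602 × 26.95% / 19.96% = 0.8128
β_Yardley = 0.542 × 54.34% / 19.96% = 1.4756
β_Bellamy = 0.774 × 51.35% / 19.96% = 1.9912
β_Ellery = 0.295 × 18.10% / 19.96% = 0.2675
β_Arden = 0.312 × 22.33% / 19.96% = 0.3490
β_Zeller = 0.685 × 45.79% / 19.96% = 1.5715
β_P = Σ w_i β_i = 0.10×0.8128 + 0.18×1.4756 + 0.09×1.9912 + 0.18×0.2675 + 0.05×0.3490 + 0.40×1.5715 = 1.2203
E(R_P) = R_f + β_P × MRP = 5.4% + 1.2203 × 3.9% = 10.16%

10.16%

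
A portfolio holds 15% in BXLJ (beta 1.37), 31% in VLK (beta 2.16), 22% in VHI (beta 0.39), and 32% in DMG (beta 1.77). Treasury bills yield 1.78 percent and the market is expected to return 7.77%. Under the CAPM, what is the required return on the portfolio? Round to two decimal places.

10.93%

β_P = Σ w_i β_i = 0.15×1.37 + 0.31×2.16 + 0.22×0.39 + 0.32×1.77 = 1.5273
MRP = 7.77% − 1.78% = 5.99%
E(R_P) = R_f + β_P × MRP = 1.78% + 1.5273 × 5.99% = 10.93%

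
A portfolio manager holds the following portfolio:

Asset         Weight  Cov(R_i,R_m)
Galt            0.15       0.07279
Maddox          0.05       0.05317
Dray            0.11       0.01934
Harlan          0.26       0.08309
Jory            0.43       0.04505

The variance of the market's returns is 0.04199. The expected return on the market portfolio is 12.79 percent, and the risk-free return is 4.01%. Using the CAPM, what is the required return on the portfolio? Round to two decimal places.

15.86%

β_Galt = 0.07279 / 0.04199 = 1.7335
β_Maddox = 0.05317 / 0.04199 = 1.2663
β_Dray = 0.01934 / 0.04199 = 0.4606
β_Harlan = 0.08309 / 0.04199 = 1.9788
β_Jory = 0.04505 / 0.04199 = 1.0729
β_P = Σ w_i β_i = 0.15×1.7335 + 0.05×1.2663 + 0.11×0.4606 + 0.26×1.9788 + 0.43×1.0729 = 1.3498
MRP = 12.79% − 4.01% = 8.78%
E(R_P) = R_f + β_P × MRP = 4.01% + 1.3498 × 8.78% = 15.86%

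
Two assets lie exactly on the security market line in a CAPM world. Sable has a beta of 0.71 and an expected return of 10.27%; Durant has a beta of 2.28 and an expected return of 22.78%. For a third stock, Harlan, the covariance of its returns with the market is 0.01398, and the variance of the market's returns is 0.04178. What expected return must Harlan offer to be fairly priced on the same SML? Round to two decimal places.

MRP = (22.78% − 10.27%) / (2.28 − 0.71) = 7.9682%
R_f = 10.27% − 0.71 × 7.9682% = 4.6126%
β_Harlan = Cov / Var(R_m) = 0.01398 / 0.04178 = 0.3346
E(R_Harlan) = R_f + β × MRP = 4.6126% + 0.3346 × 7.9682% = 7.28%

7.28%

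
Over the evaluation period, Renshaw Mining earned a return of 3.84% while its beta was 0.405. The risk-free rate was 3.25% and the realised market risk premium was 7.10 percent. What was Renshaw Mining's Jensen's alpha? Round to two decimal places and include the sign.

CAPM benchmark = R_f + β(R_m − R_f) = 3.25% + 0.405 × 7.10% = 6.12550%
α = actual − benchmark = 3.84% − 6.12550% = -2.29%

-2.29%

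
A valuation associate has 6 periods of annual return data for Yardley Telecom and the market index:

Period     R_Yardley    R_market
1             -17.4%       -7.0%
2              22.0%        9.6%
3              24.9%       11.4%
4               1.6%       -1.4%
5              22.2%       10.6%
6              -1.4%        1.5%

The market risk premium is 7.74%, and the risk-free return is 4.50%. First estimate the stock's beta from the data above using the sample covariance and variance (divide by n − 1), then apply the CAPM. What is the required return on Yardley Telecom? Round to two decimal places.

21.66%

Mean R_i = (-17.4 + 22.0 + 24.9 + 1.6 + 22.2 − 1.4) / 6 = 8.6500%
Mean R_m = (-7.0 + 9.6 + 11.4 − 1.4 + 10.6 + 1.5) / 6 = 4.1167%
Σ(R_i − R̄_i)(R_m − R̄_m) = 634.1850  ⇒  Cov = 634.1850 / 5 = 126.8370
Σ(R_m − R̄_m)² = 286.0083  ⇒  Var(R_m) = 286.0083 / 5 = 57.2017
β = Cov / Var(R_m) = 126.8370 / 57.2017 = 2.2174
E(R) = R_f + β × MRP = 4.50% + 2.2174 × 7.74% = 21.66%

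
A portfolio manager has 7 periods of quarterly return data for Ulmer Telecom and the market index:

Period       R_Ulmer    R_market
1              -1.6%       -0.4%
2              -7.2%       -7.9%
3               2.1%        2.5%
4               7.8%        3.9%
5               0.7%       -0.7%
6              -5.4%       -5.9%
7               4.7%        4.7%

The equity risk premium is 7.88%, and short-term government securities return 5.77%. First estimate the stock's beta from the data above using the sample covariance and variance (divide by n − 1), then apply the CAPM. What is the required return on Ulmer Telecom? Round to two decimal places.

Mean R_i = (-1.6 − 7.2 + 2.1 + 7.8 + 0.7 − 5.4 + 4.7) / 7 = 0.1571%
Mean R_m = (-0.4 − 7.9 + 2.5 + 3.9 − 0.7 − 5.9 + 4.7) / 7 = -0.5429%
Σ(R_i − R̄_i)(R_m − R̄_m) = 147.2471  ⇒  Cov = 147.2471 / 6 = 24.5412
Σ(R_m − R̄_m)² = 139.3571  ⇒  Var(R_m) = 139.3571 / 6 = 23.2262
β = Cov / Var(R_m) = 24.5412 / 23.2262 = 1.0566
E(R) = R_f + β × MRP = 5.77% + 1.0566 × 7.88% = 14.10%

14.10%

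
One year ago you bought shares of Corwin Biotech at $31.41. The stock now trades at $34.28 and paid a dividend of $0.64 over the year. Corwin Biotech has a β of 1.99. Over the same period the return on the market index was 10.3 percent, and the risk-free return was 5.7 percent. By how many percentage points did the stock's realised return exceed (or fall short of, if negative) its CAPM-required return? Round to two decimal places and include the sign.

-3.68%

Realised HPR = (P1 + D1 − P0) / P0 = (34.28 + 0.64 − 31.41) / 31.41 = 3.51 / 31.41 = 11.1748%
MRP = 10.3% − 5.7% = 4.60%
CAPM required = R_f + β·MRP = 5.7% + 1.99 × 4.6% = 14.8540%
α = realised − required = 11.1748% − 14.8540% = -3.68%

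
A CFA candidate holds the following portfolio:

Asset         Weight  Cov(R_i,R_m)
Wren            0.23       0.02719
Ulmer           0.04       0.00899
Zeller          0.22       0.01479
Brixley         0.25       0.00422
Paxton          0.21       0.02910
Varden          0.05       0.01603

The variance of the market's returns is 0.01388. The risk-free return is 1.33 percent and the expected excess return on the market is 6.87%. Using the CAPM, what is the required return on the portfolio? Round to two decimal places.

10.16%

β_Wren = 0.02719 / 0.01388 = 1.9589
β_Ulmer = 0.00899 / 0.01388 = 0.6477
β_Zeller = 0.01479 / 0.01388 = 1.0656
β_Brixley = 0.00422 / 0.01388 = 0.3040
β_Paxton = 0.02910 / 0.01388 = 2.0965
β_Varden = 0.01603 / 0.01388 = 1.1549
β_P = Σ w_i β_i = 0.23×1.9589 + 0.04×0.6477 + 0.22×1.0656 + 0.25×0.3040 + 0.21×2.0965 + 0.05×1.1549 = 1.2849
E(R_P) = R_f + β_P × MRP = 1.33% + 1.2849 × 6.87% = 10.16%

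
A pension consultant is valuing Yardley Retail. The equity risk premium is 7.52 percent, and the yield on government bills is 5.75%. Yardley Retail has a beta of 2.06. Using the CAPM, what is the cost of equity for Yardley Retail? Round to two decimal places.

E(R) = R_f + β × MRP = 5.75% + 2.06 × 7.52% = 21.24%

21.24%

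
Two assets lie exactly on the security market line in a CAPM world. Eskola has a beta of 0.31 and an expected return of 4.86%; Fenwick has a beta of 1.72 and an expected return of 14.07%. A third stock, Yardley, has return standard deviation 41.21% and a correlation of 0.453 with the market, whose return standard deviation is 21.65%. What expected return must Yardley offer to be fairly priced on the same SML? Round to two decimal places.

MRP = (14.07% − 4.86%) / (1.72 − 0.31) = 6.5319%
R_f = 4.86% − 0.31 × 6.5319% = 2.8351%
β_Yardley = ρ·σ_i/σ_m = 0.453 × 41.21 / 21.65 = 0.8623
E(R_Yardley) = R_f + β × MRP = 2.8351% + 0.8623 × 6.5319% = 8.47%

8.47%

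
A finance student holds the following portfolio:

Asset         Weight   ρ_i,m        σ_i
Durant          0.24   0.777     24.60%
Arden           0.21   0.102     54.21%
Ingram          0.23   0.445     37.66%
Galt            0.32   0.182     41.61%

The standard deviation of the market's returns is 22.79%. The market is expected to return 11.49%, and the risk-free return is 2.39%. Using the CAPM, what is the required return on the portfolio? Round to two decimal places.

7.19%

β_Durant = 0.777 × 24.60% / 22.79% = 0.8387
β_Arden = 0.102 × 54.21% / 22.79% = 0.2426
β_Ingram = 0.445 × 37.66% / 22.79% = 0.7354
β_Galt = 0.182 × 41.61% / 22.79% = 0.3323
β_P = Σ w_i β_i = 0.24×0.8387 + 0.21×0.2426 + 0.23×0.7354 + 0.32×0.3323 = 0.5277
MRP = 11.49% − 2.39% = 9.10%
E(R_P) = R_f + β_P × MRP = 2.39% + 0.5277 × 9.10% = 7.19%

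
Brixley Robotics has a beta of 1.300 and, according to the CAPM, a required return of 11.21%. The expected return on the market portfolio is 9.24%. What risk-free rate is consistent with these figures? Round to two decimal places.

2.67%

E(R) = R_f + β(E(R_m) − R_f) = R_f(1 − β) + β·E(R_m)
11.21% = R_f × (1 − 1.300) + 1.300 × 9.24%
11.21% = R_f × -0.300 + 12.01200%
R_f = (11.21% − 12.01200%) / -0.300 = 2.67%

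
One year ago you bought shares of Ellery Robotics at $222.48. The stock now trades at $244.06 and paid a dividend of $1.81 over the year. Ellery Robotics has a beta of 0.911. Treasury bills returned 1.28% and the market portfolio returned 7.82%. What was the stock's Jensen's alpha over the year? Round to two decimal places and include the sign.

Realised HPR = (P1 + D1 − P0) / P0 = (244.06 + 1.81 − 222.48) / 222.48 = 23.39 / 222.48 = 10.5133%
MRP = 7.82% − 1.28% = 6.54%
CAPM required = R_f + β·MRP = 1.28% + 0.911 × 6.54% = 7.23794%
α = realised − required = 10.5133% − 7.23794% = +3.28%

+3.28%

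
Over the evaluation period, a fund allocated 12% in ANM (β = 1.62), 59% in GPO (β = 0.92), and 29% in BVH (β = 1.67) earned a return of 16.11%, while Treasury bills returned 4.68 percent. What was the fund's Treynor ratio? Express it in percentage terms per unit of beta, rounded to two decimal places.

β_P = 0.12×1.62 + 0.59×0.92 + 0.29×1.67 = 1.2215
Treynor = (R_P − R_f) / β_P = (16.11% − 4.68%) / 1.2215 = 11.43% / 1.2215 = 9.36%

9.36%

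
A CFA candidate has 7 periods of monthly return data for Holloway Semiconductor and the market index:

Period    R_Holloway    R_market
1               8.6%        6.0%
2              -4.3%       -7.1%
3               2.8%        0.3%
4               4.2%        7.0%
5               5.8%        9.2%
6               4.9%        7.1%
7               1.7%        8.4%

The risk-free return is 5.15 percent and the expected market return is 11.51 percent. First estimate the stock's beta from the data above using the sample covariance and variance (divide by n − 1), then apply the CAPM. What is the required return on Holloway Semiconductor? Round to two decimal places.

Mean R_i = (8.6 − 4.3 + 2.8 + 4.2 + 5.8 + 4.9 + 1.7) / 7 = 3.3857%
Mean R_m = (6.0 − 7.1 + 0.3 + 7.0 + 9.2 + 7.1 + 8.4) / 7 = 4.4143%
Σ(R_i − R̄_i)(R_m − R̄_m) = 110.1814  ⇒  Cov = 110.1814 / 6 = 18.3636
Σ(R_m − R̄_m)² = 204.7086  ⇒  Var(R_m) = 204.7086 / 6 = 34.1181
β = Cov / Var(R_m) = 18.3636 / 34.1181 = 0.5382
MRP = 11.51% − 5.15% = 6.36%
E(R) = R_f + β × MRP = 5.15% + 0.5382 × 6.36% = 8.57%

8.57%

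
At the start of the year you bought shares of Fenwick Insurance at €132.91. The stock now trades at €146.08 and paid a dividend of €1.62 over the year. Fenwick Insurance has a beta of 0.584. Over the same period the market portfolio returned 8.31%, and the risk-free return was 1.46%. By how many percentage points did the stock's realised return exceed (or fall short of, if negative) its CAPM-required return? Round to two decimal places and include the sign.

Realised HPR = (P1 + D1 − P0) / P0 = (146.08 + 1.62 − 132.91) / 132.91 = 14.79 / 132.91 = 11.1278%
MRP = 8.31% − 1.46% = 6.85%
CAPM required = R_f + β·MRP = 1.46% + 0.584 × 6.85% = 5.46040%
α = realised − required = 11.1278% − 5.46040% = +5.67%

+5.67%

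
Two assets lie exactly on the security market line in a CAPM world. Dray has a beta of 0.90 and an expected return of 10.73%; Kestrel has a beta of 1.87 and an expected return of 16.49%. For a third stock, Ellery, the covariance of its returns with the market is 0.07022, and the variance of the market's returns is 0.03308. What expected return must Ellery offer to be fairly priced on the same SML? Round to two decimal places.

17.99%

MRP = (16.49% − 10.73%) / (1.87 − 0.90) = 5.9381%
R_f = 10.73% − 0.90 × 5.9381% = 5.3857%
β_Ellery = Cov / Var(R_m) = 0.07022 / 0.03308 = 2.1227
E(R_Ellery) = R_f + β × MRP = 5.3857% + 2.1227 × 5.9381% = 17.99%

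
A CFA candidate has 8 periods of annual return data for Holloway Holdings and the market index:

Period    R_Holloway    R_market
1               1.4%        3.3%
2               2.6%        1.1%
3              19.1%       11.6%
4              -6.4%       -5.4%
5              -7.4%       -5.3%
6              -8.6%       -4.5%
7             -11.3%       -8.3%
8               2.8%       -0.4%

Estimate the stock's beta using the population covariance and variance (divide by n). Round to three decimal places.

Mean R_i = (1.4 + 2.6 + 19.1 − 6.4 − 7.4 − 8.6 − 11.3 + 2.8) / 8 = -0.9750%
Mean R_m = (3.3 + 1.1 + 11.6 − 5.4 − 5.3 − 4.5 − 8.3 − 0.4) / 8 = -0.9875%
Σ(R_i − R̄_i)(R_m − R̄_m) = 426.4875  ⇒  Cov = 426.4875 / 8 = 53.3109
Σ(R_m − R̄_m)² = 285.4088  ⇒  Var(R_m) = 285.4088 / 8 = 35.6761
β = Cov / Var(R_m) = 53.3109 / 35.6761 = 1.4943

1.494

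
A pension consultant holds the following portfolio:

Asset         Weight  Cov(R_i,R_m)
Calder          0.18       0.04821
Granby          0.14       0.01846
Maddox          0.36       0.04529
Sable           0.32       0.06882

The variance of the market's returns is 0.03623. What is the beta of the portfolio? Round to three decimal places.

1.369

β_Calder = 0.04821 / 0.03623 = 1.3307
β_Granby = 0.01846 / 0.03623 = 0.5095
β_Maddox = 0.04529 / 0.03623 = 1.2501
β_Sable = 0.06882 / 0.03623 = 1.8995
β_P = Σ w_i β_i = 0.18×1.3307 + 0.14×0.5095 + 0.36×1.2501 + 0.32×1.8995 = 1.3687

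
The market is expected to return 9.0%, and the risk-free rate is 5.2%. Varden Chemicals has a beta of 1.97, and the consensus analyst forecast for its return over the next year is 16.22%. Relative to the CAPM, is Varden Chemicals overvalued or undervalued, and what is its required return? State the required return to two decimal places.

MRP = 9.0% − 5.2% = 3.80%
Required return = R_f + β·MRP = 5.2% + 1.97 × 3.8% = 12.69%
Forecast 16.22% > required 12.69% → the stock plots above the SML → undervalued.

Undervalued; required return 12.69%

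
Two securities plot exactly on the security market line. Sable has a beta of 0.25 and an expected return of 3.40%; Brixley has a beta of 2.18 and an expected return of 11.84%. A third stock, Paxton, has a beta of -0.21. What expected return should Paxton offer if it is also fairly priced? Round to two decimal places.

1.39%

MRP (SML slope) = (11.84% − 3.40%) / (2.18 − 0.25) = 8.44% / 1.93 = 4.3731%
R_f (intercept) = 3.40% − 0.25 × 4.3731% = 2.3067%
E(R_Paxton) = R_f + β × MRP = 2.3067% + -0.21 × 4.3731% = 1.39%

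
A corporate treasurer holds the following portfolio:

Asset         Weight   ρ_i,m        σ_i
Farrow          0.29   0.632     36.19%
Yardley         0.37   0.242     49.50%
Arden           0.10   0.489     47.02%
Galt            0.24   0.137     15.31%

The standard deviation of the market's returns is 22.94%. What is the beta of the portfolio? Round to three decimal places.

β_Farrow = 0.632 × 36.19% / 22.94% = 0.9970
β_Yardley = 0.242 × 49.50% / 22.94% = 0.5222
β_Arden = 0.489 × 47.02% / 22.94% = 1.0023
β_Galt = 0.137 × 15.31% / 22.94% = 0.0914
β_P = Σ w_i β_i = 0.29×0.9970 + 0.37×0.5222 + 0.10×1.0023 + 0.24×0.0914 = 0.6045

0.605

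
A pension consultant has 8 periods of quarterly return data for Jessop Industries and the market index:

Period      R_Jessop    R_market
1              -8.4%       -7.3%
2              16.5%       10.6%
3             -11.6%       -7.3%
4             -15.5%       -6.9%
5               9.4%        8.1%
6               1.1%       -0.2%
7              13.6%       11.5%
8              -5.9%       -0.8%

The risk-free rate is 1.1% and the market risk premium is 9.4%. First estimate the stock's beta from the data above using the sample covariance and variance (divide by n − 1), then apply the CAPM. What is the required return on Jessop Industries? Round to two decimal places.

Mean R_i = (-8.4 + 16.5 − 11.6 − 15.5 + 9.4 + 1.1 + 13.6 − 5.9) / 8 = -0.1000%
Mean R_m = (-7.3 + 10.6 − 7.3 − 6.9 + 8.1 − 0.2 + 11.5 − 0.8) / 8 = 0.9625%
Σ(R_i − R̄_i)(R_m − R̄_m) = 665.6600  ⇒  Cov = 665.6600 / 7 = 95.0943
Σ(R_m − R̄_m)² = 457.6788  ⇒  Var(R_m) = 457.6788 / 7 = 65.3827
β = Cov / Var(R_m) = 95.0943 / 65.3827 = 1.4544
E(R) = R_f + β × MRP = 1.1% + 1.4544 × 9.4% = 14.77%

14.77%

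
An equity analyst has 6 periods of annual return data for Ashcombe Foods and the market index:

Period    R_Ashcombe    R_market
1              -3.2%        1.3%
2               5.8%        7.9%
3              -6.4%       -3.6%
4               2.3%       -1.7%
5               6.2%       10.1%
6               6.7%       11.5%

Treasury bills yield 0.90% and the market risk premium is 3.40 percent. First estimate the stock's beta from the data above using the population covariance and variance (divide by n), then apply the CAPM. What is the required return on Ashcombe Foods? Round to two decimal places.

3.41%

Mean R_i = (-3.2 + 5.8 − 6.4 + 2.3 + 6.2 + 6.7) / 6 = 1.9000%
Mean R_m = (1.3 + 7.9 − 3.6 − 1.7 + 10.1 + 11.5) / 6 = 4.2500%
Σ(R_i − R̄_i)(R_m − R̄_m) = 152.0100  ⇒  Cov = 152.0100 / 6 = 25.3350
Σ(R_m − R̄_m)² = 205.8350  ⇒  Var(R_m) = 205.8350 / 6 = 34.3058
β = Cov / Var(R_m) = 25.3350 / 34.3058 = 0.7385
E(R) = R_f + β × MRP = 0.90% + 0.7385 × 3.40% = 3.41%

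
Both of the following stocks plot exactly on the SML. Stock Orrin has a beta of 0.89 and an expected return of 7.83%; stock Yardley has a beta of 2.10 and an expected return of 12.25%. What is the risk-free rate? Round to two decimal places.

4.58%

Both satisfy E(R) = R_f + β·MRP, so the slope of the SML is
MRP = (12.25% − 7.83%) / (2.10 − 0.89) = 4.42% / 1.21 = 3.6529%
R_f = E(R_Orrin) − β_Orrin·MRP = 7.83% − 0.89 × 3.6529% = 4.5789%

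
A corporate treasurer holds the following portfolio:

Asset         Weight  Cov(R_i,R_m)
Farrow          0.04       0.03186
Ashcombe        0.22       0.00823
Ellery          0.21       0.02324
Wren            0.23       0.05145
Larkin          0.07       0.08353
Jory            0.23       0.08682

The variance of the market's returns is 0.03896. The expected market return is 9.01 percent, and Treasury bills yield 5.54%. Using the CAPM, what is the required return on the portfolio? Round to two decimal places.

β_Farrow = 0.03186 / 0.03896 = 0.8178
β_Ashcombe = 0.00823 / 0.03896 = 0.2112
β_Ellery = 0.02324 / 0.03896 = 0.5965
β_Wren = 0.05145 / 0.03896 = 1.3206
β_Larkin = 0.08353 / 0.03896 = 2.1440
β_Jory = 0.08682 / 0.03896 = 2.2284
β_P = Σ w_i β_i = 0.04×0.8178 + 0.22×0.2112 + 0.21×0.5965 + 0.23×1.3206 + 0.07×2.1440 + 0.23×2.2284 = 1.1708
MRP = 9.01% − 5.54% = 3.47%
E(R_P) = R_f + β_P × MRP = 5.54% + 1.1708 × 3.47% = 9.60%

9.60%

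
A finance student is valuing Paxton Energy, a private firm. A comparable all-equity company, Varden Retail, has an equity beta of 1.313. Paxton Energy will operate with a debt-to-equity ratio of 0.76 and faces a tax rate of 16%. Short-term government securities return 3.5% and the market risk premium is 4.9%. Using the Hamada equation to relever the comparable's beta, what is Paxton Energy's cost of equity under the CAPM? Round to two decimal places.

14.04%

β_L = β_U × [1 + (1 − t)(D/E)] = 1.313 × [1 + (1 − 0.16) × 0.76]
    = 1.313 × [1 + 0.84 × 0.76] = 1.313 × 1.6384 = 2.1512
E(R) = R_f + β_L × MRP = 3.5% + 2.1512 × 4.9% = 14.04%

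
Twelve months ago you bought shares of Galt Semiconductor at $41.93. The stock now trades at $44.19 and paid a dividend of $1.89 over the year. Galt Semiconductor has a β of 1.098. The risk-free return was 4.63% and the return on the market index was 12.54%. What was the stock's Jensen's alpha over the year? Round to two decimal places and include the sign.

Realised HPR = (P1 + D1 − P0) / P0 = (44.19 + 1.89 − 41.93) / 41.93 = 4.15 / 41.93 = 9.8974%
MRP = 12.54% − 4.63% = 7.91%
CAPM required = R_f + β·MRP = 4.63% + 1.098 × 7.91% = 13.31518%
α = realised − required = 9.8974% − 13.31518% = -3.42%

-3.42%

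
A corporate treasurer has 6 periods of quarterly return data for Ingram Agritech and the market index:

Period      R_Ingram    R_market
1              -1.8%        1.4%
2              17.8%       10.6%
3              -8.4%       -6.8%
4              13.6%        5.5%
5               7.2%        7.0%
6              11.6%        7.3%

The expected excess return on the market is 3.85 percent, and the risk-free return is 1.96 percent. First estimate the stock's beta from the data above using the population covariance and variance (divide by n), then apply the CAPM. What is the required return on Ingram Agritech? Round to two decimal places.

7.80%

Mean R_i = (-1.8 + 17.8 − 8.4 + 13.6 + 7.2 + 11.6) / 6 = 6.6667%
Mean R_m = (1.4 + 10.6 − 6.8 + 5.5 + 7.0 + 7.3) / 6 = 4.1667%
Σ(R_i − R̄_i)(R_m − R̄_m) = 286.4933  ⇒  Cov = 286.4933 / 6 = 47.7489
Σ(R_m − R̄_m)² = 188.9333  ⇒  Var(R_m) = 188.9333 / 6 = 31.4889
β = Cov / Var(R_m) = 47.7489 / 31.4889 = 1.5164
E(R) = R_f + β × MRP = 1.96% + 1.5164 × 3.85% = 7.80%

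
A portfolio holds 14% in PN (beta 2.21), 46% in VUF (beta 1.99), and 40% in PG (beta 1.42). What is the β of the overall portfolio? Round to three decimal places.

1.793

β_P = Σ w_i β_i = 0.14×2.21 + 0.46×1.99 + 0.40×1.42 = 1.7928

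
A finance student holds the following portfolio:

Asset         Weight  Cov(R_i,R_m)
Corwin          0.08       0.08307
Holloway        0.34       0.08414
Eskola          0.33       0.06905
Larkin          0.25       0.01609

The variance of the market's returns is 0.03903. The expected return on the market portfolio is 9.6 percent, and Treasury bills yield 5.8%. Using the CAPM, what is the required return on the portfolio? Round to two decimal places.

β_Corwin = 0.08307 / 0.03903 = 2.1284
β_Holloway = 0.08414 / 0.03903 = 2.1558
β_Eskola = 0.06905 / 0.03903 = 1.7692
β_Larkin = 0.01609 / 0.03903 = 0.4122
β_P = Σ w_i β_i = 0.08×2.1284 + 0.34×2.1558 + 0.33×1.7692 + 0.25×0.4122 = 1.5901
MRP = 9.6% − 5.8% = 3.80%
E(R_P) = R_f + β_P × MRP = 5.8% + 1.5901 × 3.8% = 11.84%

11.84%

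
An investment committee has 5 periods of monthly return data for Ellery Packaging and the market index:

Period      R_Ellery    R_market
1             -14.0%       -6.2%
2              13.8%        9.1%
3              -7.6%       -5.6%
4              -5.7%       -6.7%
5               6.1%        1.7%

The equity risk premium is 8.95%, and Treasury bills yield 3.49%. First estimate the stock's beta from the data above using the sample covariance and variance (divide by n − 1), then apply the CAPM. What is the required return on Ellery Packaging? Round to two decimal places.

17.36%

Mean R_i = (-14.0 + 13.8 − 7.6 − 5.7 + 6.1) / 5 = -1.4800%
Mean R_m = (-6.2 + 9.1 − 5.6 − 6.7 + 1.7) / 5 = -1.5400%
Σ(R_i − R̄_i)(R_m − R̄_m) = 292.1040  ⇒  Cov = 292.1040 / 4 = 73.0260
Σ(R_m − R̄_m)² = 188.5320  ⇒  Var(R_m) = 188.5320 / 4 = 47.1330
β = Cov / Var(R_m) = 73.0260 / 47.1330 = 1.5494
E(R) = R_f + β × MRP = 3.49% + 1.5494 × 8.95% = 17.36%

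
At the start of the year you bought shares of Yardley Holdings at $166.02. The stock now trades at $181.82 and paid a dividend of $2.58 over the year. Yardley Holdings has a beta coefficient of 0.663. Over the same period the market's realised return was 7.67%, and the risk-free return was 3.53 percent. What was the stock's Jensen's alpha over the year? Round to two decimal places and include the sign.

Realised HPR = (P1 + D1 − P0) / P0 = (181.82 + 2.58 − 166.02) / 166.02 = 18.38 / 166.02 = 11.0710%
MRP = 7.67% − 3.53% = 4.14%
CAPM required = R_f + β·MRP = 3.53% + 0.663 × 4.14% = 6.27482%
α = realised − required = 11.0710% − 6.27482% = +4.80%

+4.80%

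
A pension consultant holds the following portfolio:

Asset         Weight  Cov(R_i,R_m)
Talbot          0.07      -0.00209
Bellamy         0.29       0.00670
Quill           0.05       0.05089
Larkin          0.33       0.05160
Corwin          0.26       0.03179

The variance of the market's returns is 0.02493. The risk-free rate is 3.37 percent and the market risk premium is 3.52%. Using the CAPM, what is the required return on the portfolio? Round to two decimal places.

β_Talbot = -0.00209 / 0.02493 = -0.0838
β_Bellamy = 0.00670 / 0.02493 = 0.2688
β_Quill = 0.05089 / 0.02493 = 2.0413
β_Larkin = 0.05160 / 0.02493 = 2.0698
β_Corwin = 0.03179 / 0.02493 = 1.2752
β_P = Σ w_i β_i = 0.07×-0.0838 + 0.29×0.2688 + 0.05×2.0413 + 0.33×2.0698 + 0.26×1.2752 = 1.1887
E(R_P) = R_f + β_P × MRP = 3.37% + 1.1887 × 3.52% = 7.55%

7.55%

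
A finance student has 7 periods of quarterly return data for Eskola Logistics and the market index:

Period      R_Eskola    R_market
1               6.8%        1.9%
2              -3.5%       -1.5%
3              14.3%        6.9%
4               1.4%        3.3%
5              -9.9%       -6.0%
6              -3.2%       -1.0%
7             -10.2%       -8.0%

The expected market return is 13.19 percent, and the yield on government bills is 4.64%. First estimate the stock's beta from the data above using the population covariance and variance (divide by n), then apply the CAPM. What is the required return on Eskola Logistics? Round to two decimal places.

18.47%

Mean R_i = (6.8 − 3.5 + 14.3 + 1.4 − 9.9 − 3.2 − 10.2) / 7 = -0.6143%
Mean R_m = (1.9 − 1.5 + 6.9 + 3.3 − 6.0 − 1.0 − 8.0) / 7 = -0.6286%
Σ(R_i − R̄_i)(R_m − R̄_m) = 262.9571  ⇒  Cov = 262.9571 / 7 = 37.5653
Σ(R_m − R̄_m)² = 162.5943  ⇒  Var(R_m) = 162.5943 / 7 = 23.2278
β = Cov / Var(R_m) = 37.5653 / 23.2278 = 1.6173
MRP = 13.19% − 4.64% = 8.55%
E(R) = R_f + β × MRP = 4.64% + 1.6173 × 8.55% = 18.47%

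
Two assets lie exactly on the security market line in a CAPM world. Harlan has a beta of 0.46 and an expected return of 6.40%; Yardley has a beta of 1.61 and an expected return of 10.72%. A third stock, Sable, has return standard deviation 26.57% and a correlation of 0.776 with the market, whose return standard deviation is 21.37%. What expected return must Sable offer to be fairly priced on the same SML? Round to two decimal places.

MRP = (10.72% − 6.40%) / (1.61 − 0.46) = 3.7565%
R_f = 6.40% − 0.46 × 3.7565% = 4.6720%
β_Sable = ρ·σ_i/σ_m = 0.776 × 26.57 / 21.37 = 0.9648
E(R_Sable) = R_f + β × MRP = 4.6720% + 0.9648 × 3.7565% = 8.30%

8.30%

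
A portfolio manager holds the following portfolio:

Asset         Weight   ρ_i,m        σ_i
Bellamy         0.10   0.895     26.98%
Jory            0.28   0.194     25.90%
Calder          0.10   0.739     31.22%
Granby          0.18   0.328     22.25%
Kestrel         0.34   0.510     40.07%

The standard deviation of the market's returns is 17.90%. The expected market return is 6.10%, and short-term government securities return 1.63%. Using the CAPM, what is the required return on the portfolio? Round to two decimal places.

β_Bellamy = 0.895 × 26.98% / 17.90% = 1.3490
β_Jory = 0.194 × 25.90% / 17.90% = 0.2807
β_Calder = 0.739 × 31.22% / 17.90% = 1.2889
β_Granby = 0.328 × 22.25% / 17.90% = 0.4077
β_Kestrel = 0.510 × 40.07% / 17.90% = 1.1417
β_P = Σ w_i β_i = 0.10×1.3490 + 0.28×0.2807 + 0.10×1.2889 + 0.18×0.4077 + 0.34×1.1417 = 0.8040
MRP = 6.10% − 1.63% = 4.47%
E(R_P) = R_f + β_P × MRP = 1.63% + 0.8040 × 4.47% = 5.22%

5.22%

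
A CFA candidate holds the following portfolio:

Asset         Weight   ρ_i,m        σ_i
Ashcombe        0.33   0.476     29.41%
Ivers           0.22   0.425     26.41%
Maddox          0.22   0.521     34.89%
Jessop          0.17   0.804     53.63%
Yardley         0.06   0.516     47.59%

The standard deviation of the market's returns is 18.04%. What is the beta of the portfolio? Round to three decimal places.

1.103

β_Ashcombe = 0.476 × 29.41% / 18.04% = 0.7760
β_Ivers = 0.425 × 26.41% / 18.04% = 0.6222
β_Maddox = 0.521 × 34.89% / 18.04% = 1.0076
β_Jessop = 0.804 × 53.63% / 18.04% = 2.3902
β_Yardley = 0.516 × 47.59% / 18.04% = 1.3612
β_P = Σ w_i β_i = 0.33×0.7760 + 0.22×0.6222 + 0.22×1.0076 + 0.17×2.3902 + 0.06×1.3612 = 1.1026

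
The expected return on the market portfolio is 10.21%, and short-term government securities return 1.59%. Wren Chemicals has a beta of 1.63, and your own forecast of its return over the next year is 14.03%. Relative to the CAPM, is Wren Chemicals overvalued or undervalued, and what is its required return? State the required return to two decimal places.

MRP = 10.21% − 1.59% = 8.62%
Required return = R_f + β·MRP = 1.59% + 1.63 × 8.62% = 15.64%
Forecast 14.03% < required 15.64% → the stock plots below the SML → overvalued.

Overvalued; required return 15.64%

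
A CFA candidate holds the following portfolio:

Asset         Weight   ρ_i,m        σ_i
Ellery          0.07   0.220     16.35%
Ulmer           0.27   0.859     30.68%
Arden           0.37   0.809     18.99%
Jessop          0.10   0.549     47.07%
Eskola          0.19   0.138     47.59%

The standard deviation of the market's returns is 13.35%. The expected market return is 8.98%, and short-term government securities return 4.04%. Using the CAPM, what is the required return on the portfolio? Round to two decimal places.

β_Ellery = 0.220 × 16.35% / 13.35% = 0.2694
β_Ulmer = 0.859 × 30.68% / 13.35% = 1.9741
β_Arden = 0.809 × 18.99% / 13.35% = 1.1508
β_Jessop = 0.549 × 47.07% / 13.35% = 1.9357
β_Eskola = 0.138 × 47.59% / 13.35% = 0.4919
β_P = Σ w_i β_i = 0.07×0.2694 + 0.27×1.9741 + 0.37×1.1508 + 0.10×1.9357 + 0.19×0.4919 = 1.2647
MRP = 8.98% − 4.04% = 4.94%
E(R_P) = R_f + β_P × MRP = 4.04% + 1.2647 × 4.94% = 10.29%

10.29%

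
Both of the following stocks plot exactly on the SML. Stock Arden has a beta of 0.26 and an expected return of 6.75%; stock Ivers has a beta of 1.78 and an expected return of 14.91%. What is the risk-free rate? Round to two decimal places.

Both satisfy E(R) = R_f + β·MRP, so the slope of the SML is
MRP = (14.91% − 6.75%) / (1.78 − 0.26) = 8.16% / 1.52 = 5.3684%
R_f = E(R_Arden) − β_Arden·MRP = 6.75% − 0.26 × 5.3684% = 5.3542%

5.35%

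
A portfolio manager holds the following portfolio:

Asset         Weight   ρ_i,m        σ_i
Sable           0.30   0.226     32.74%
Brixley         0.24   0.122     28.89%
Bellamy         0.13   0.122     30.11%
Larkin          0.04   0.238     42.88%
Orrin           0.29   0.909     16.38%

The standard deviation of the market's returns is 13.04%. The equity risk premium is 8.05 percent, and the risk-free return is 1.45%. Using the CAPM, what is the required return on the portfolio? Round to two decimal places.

β_Sable = 0.226 × 32.74% / 13.04% = 0.5674
β_Brixley = 0.122 × 28.89% / 13.04% = 0.2703
β_Bellamy = 0.122 × 30.11% / 13.04% = 0.2817
β_Larkin = 0.238 × 42.88% / 13.04% = 0.7826
β_Orrin = 0.909 × 16.38% / 13.04% = 1.1418
β_P = Σ w_i β_i = 0.30×0.5674 + 0.24×0.2703 + 0.13×0.2817 + 0.04×0.7826 + 0.29×1.1418 = 0.6341
E(R_P) = R_f + β_P × MRP = 1.45% + 0.6341 × 8.05% = 6.55%

6.55%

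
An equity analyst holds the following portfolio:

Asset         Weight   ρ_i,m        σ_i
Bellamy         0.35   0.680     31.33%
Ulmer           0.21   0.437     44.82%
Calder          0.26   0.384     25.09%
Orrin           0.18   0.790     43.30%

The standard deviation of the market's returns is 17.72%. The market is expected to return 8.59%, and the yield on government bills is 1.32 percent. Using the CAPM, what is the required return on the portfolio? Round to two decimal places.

9.62%

β_Bellamy = 0.680 × 31.33% / 17.72% = 1.2023
β_Ulmer = 0.437 × 44.82% / 17.72% = 1.1053
β_Calder = 0.384 × 25.09% / 17.72% = 0.5437
β_Orrin = 0.790 × 43.30% / 17.72% = 1.9304
β_P = Σ w_i β_i = 0.35×1.2023 + 0.21×1.1053 + 0.26×0.5437 + 0.18×1.9304 = 1.1418
MRP = 8.59% − 1.32% = 7.27%
E(R_P) = R_f + β_P × MRP = 1.32% + 1.1418 × 7.27% = 9.62%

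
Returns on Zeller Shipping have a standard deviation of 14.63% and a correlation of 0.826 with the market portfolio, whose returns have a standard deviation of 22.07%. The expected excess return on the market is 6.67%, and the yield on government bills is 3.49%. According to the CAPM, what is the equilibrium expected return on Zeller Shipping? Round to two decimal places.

7.14%

β = ρ × σ_i / σ_m = 0.826 × 14.63% / 22.07% = 0.5475
E(R) = 3.49% + 0.5475 × 6.67% = 7.14%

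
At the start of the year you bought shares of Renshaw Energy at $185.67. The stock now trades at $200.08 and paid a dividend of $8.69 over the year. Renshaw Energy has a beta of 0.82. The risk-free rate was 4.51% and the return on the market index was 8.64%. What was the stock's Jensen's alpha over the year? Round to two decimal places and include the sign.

Realised HPR = (P1 + D1 − P0) / P0 = (200.08 + 8.69 − 185.67) / 185.67 = 23.10 / 185.67 = 12.4414%
MRP = 8.64% − 4.51% = 4.13%
CAPM required = R_f + β·MRP = 4.51% + 0.82 × 4.13% = 7.8966%
α = realised − required = 12.4414% − 7.8966% = +4.54%

+4.54%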